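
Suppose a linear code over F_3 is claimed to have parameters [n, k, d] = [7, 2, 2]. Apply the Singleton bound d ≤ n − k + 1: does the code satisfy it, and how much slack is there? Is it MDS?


Singleton RHS = n − k + 1 = 6, slack = 4, bound satisfied, not MDS.

Singleton bound: d ≤ n − k + 1.
Here n = 7, k = 2, so n − k + 1 = 6.
Given d = 2, check d ≤ 6: YES.
Slack = (n − k + 1) − d = 4.
The code is NOT MDS (slack = 4 > 0).
Description: the claimed parameters are [7, 2, 2]_3; such a code would be non-MDS.


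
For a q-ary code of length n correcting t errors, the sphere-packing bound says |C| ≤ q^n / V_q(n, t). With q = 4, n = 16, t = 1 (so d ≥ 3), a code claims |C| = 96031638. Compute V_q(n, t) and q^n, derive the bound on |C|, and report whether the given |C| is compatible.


V_q(n, t) = 49, q^n = 4294967296, Hamming bound = 87652393, |C| = 96031638 > bound (violated).

Step 1: Compute V_q(n, t) = Σ_{j=0}^1 C(n, j) (q−1)^j.
  j = 0: C(16,0)·(3)^0 = 1·1 = 1.
  j = 1: C(16,1)·(3)^1 = 16·3 = 48.
  V_q(n, t) = 1 + 48 = 49.
Step 2: q^n = 4^16 = 4294967296.
Step 3: Hamming bound ⌊q^n / V_q(n,t)⌋ = ⌊4294967296/49⌋ = 87652393.
Step 4: Compare |C| = 96031638 to 87652393: violated.
The claimed |C| lies above the Hamming bound, so no 4-ary code of length 16 with d ≥ 3 can have 96031638 codewords.


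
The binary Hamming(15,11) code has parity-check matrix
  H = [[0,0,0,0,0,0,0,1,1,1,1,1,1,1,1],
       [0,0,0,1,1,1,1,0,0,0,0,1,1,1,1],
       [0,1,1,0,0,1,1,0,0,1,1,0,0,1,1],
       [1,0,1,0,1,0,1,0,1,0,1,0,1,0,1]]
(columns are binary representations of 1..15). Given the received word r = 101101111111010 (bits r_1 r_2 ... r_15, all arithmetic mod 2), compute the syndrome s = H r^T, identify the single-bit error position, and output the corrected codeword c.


s = (0, 1, 0, 1)^T, error position = 5, corrected codeword c = 101111111111010

Compute s = H r^T mod 2 one row at a time:
  s_1 = 1 + 1 + 1 + 1 + 1 + 0 + 1 + 0 = 6 ≡ 0 (mod 2).
  s_2 = 1 + 0 + 1 + 1 + 1 + 0 + 1 + 0 = 5 ≡ 1 (mod 2).
  s_3 = 0 + 1 + 1 + 1 + 1 + 1 + 1 + 0 = 6 ≡ 0 (mod 2).
  s_4 = 1 + 1 + 0 + 1 + 1 + 1 + 0 + 0 = 5 ≡ 1 (mod 2).
s = (0, 1, 0, 1)^T — this equals column 5 of H (binary 0101), so error is at position 5.
Correct: flip bit 5 of r = 101101111111010 to get c = 101111111111010.


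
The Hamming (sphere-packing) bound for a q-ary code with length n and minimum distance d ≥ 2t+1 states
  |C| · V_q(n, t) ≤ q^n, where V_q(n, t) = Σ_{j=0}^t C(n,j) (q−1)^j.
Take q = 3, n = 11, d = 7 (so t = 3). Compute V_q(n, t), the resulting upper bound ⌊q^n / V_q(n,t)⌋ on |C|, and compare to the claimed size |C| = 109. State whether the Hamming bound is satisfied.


V_q(n, t) = 1563, q^n = 177147, Hamming bound = 113, |C| = 109 ≤ bound (satisfied).

Step 1: Compute V_q(n, t) = Σ_{j=0}^3 C(n, j) (q−1)^j.
  j = 0: C(11,0)·(2)^0 = 1·1 = 1.
  j = 1: C(11,1)·(2)^1 = 11·2 = 22.
  j = 2: C(11,2)·(2)^2 = 55·4 = 220.
  j = 3: C(11,3)·(2)^3 = 165·8 = 1320.
  V_q(n, t) = 1 + 22 + 220 + 1320 = 1563.
Step 2: q^n = 3^11 = 177147.
Step 3: Hamming bound ⌊q^n / V_q(n,t)⌋ = ⌊177147/1563⌋ = 113.
Step 4: Compare |C| = 109 to 113: satisfied.
The claimed |C| lies below the Hamming bound.


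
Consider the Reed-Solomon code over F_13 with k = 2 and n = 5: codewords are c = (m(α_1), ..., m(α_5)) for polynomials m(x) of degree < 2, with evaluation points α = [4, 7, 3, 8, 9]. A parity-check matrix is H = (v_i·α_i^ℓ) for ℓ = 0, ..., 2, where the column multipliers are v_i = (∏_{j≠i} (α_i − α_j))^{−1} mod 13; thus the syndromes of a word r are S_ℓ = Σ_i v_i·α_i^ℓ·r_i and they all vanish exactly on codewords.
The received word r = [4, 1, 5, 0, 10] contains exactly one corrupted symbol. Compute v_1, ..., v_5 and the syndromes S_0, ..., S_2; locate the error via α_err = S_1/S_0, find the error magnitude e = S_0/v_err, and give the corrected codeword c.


S = (3, 1, 9), error at position 5, error magnitude e = 11, c = [4, 1, 5, 0, 12].

Step 1: column multipliers v_i = (∏_{j≠i}(α_i − α_j))^{−1} mod 13.
  i = 1 (α = 4): (4−7)(4−3)(4−8)(4−9) = (−3)·1·(−4)·(−5) = −60 ≡ 5, so v_1 = 5^{−1} = 8 (mod 13).
  i = 2 (α = 7): (7−4)(7−3)(7−8)(7−9) = 3·4·(−1)·(−2) = 24 ≡ 11, so v_2 = 11^{−1} = 6 (mod 13).
  i = 3 (α = 3): (3−4)(3−7)(3−8)(3−9) = (−1)·(−4)·(−5)·(−6) = 120 ≡ 3, so v_3 = 3^{−1} = 9 (mod 13).
  i = 4 (α = 8): (8−4)(8−7)(8−3)(8−9) = 4·1·5·(−1) = −20 ≡ 6, so v_4 = 6^{−1} = 11 (mod 13).
  i = 5 (α = 9): (9−4)(9−7)(9−3)(9−8) = 5·2·6·1 = 60 ≡ 8, so v_5 = 8^{−1} = 5 (mod 13).
  v = [8, 6, 9, 11, 5].
Step 2: syndromes of r = [4, 1, 5, 0, 10] (all sums mod 13).
  S_0 = Σ v_i r_i = 8·4 + 6·1 + 9·5 + 11·0 + 5·10 = 133 ≡ 3.
  S_1 = Σ v_i α_i r_i = 8·4·4 + 6·7·1 + 9·3·5 + 11·8·0 + 5·9·10 = 755 ≡ 1.
  α_i^2 mod 13 = [3, 10, 9, 12, 3].
  S_2 = Σ v_i α_i^2 r_i = 8·3·4 + 6·10·1 + 9·9·5 + 11·12·0 + 5·3·10 = 711 ≡ 9.
  S = (3, 1, 9) ≠ 0, so r is not a codeword (an error is present).
Step 3: locate the error. For a single error e at position i, S_ℓ = v_i·e·α_i^ℓ, so α_err = S_1/S_0.
  S_0^{−1} = 3^{−1} = 9 (mod 13), so α_err = 1·9 = 9 ≡ 9 = α_5. Error position i = 5.
  Consistency check: S_2/S_1 = 9·1 = 9 ≡ 9 = α_err ✓ (single-error assumption holds).
Step 4: error magnitude e = S_0/v_5 = S_0·∏_{j≠5}(α_5 − α_j) = 3·8 = 24 ≡ 11 (mod 13).
Step 5: correct position 5: c_5 = r_5 − e = 10 − 11 ≡ 12 (mod 13). Hence c = [4, 1, 5, 0, 12].
  Check: interpolating c through the α_i gives m(x) = 8 + 12·x (degree < 2) with m(α_i) = c_i for every i, so c is indeed a codeword.


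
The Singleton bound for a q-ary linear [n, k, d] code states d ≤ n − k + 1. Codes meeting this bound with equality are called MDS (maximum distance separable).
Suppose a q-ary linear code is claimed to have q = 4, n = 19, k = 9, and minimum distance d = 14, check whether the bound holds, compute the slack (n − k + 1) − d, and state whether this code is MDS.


Singleton RHS = n − k + 1 = 11, slack = -3, bound violated (no such code; not MDS).

Singleton bound: d ≤ n − k + 1.
Here n = 19, k = 9, so n − k + 1 = 11.
Given d = 14, check d ≤ 11: NO.
Slack = (n − k + 1) − d = -3.
The slack is negative: d = 14 exceeds n − k + 1 = 11 by 3, so the Singleton bound is violated and no linear [19, 9, 14]_4 code can exist. In particular it is not MDS (MDS requires d = n − k + 1 exactly).
Description: the claimed parameters are [19, 9, 14]_4; such a code would be impossible (violates the Singleton bound).


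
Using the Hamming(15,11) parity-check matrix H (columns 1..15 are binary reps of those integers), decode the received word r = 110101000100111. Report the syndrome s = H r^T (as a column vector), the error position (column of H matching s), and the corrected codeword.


s = (0, 1, 1, 1)^T, error position = 7, corrected codeword c = 110101100100111

Compute s = H r^T mod 2 one row at a time:
  s_1 = 0 + 0 + 1 + 0 + 0 + 1 + 1 + 1 = 4 ≡ 0 (mod 2).
  s_2 = 1 + 0 + 1 + 0 + 0 + 1 + 1 + 1 = 5 ≡ 1 (mod 2).
  s_3 = 1 + 0 + 1 + 0 + 1 + 0 + 1 + 1 = 5 ≡ 1 (mod 2).
  s_4 = 1 + 0 + 0 + 0 + 0 + 0 + 1 + 1 = 3 ≡ 1 (mod 2).
s = (0, 1, 1, 1)^T — this equals column 7 of H (binary 0111), so error is at position 7.
Correct: flip bit 7 of r = 110101000100111 to get c = 110101100100111.


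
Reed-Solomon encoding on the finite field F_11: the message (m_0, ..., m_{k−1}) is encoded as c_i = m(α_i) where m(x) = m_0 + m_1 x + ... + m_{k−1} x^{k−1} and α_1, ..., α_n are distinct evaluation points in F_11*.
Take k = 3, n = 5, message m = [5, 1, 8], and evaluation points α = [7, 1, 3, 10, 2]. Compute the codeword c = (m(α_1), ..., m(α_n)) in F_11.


c = [8, 3, 3, 1, 6]

Message polynomial: m(x) = 5 + 1·x + 8·x^2 (mod 11).
For each evaluation point α_i, compute m(α_i) mod 11:
  α_1 = 7: Horner steps 8 → 2 → 8, so m(7) = 8.
  α_2 = 1: Horner steps 8 → 9 → 3, so m(1) = 3.
  α_3 = 3: Horner steps 8 → 3 → 3, so m(3) = 3.
  α_4 = 10: Horner steps 8 → 4 → 1, so m(10) = 1.
  α_5 = 2: Horner steps 8 → 6 → 6, so m(2) = 6.
Codeword c = [8, 3, 3, 1, 6] ∈ F_11^5.


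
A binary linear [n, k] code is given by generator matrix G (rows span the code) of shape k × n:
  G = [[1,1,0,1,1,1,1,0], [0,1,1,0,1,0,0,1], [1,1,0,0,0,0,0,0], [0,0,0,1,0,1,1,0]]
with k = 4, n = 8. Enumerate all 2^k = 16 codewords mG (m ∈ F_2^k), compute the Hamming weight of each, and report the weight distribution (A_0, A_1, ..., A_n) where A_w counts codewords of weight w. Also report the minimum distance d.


Weight distribution: A_0 = 1, A_1 = 1, A_2 = 1, A_3 = 4, A_4 = 3, A_5 = 1, A_6 = 3, A_7 = 2. Minimum distance d = 1.

Enumerate all 2^4 = 16 messages m ∈ F_2^4.
For each, compute codeword c = mG in F_2^8, then tally its weight.
  m = 0000 → c = 00000000, weight = 0.
  m = 1000 → c = 11011110, weight = 6.
  m = 0100 → c = 01101001, weight = 4.
  m = 1100 → c = 10110111, weight = 6.
  m = 0010 → c = 11000000, weight = 2.
  m = 1010 → c = 00011110, weight = 4.
  m = 0110 → c = 10101001, weight = 4.
  m = 1110 → c = 01110111, weight = 6.
  m = 0001 → c = 00010110, weight = 3.
  m = 1001 → c = 11001000, weight = 3.
  m = 0101 → c = 01111111, weight = 7.
  m = 1101 → c = 10100001, weight = 3.
  m = 0011 → c = 11010110, weight = 5.
  m = 1011 → c = 00001000, weight = 1.
  m = 0111 → c = 10111111, weight = 7.
  m = 1111 → c = 01100001, weight = 3.
Tally weights:
  weight 0: 1 codewords.
  weight 1: 1 codewords.
  weight 2: 1 codewords.
  weight 3: 4 codewords.
  weight 4: 3 codewords.
  weight 5: 1 codewords.
  weight 6: 3 codewords.
  weight 7: 2 codewords.
Minimum distance d = smallest w > 0 with A_w > 0 = 1.
Sanity: Σ A_w = 16 = 2^4 = 16 ✓.


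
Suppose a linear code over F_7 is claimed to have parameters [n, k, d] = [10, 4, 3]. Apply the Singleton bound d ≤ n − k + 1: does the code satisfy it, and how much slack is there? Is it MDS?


Singleton RHS = n − k + 1 = 7, slack = 4, bound satisfied, not MDS.

Singleton bound: d ≤ n − k + 1.
Here n = 10, k = 4, so n − k + 1 = 7.
Given d = 3, check d ≤ 7: YES.
Slack = (n − k + 1) − d = 4.
The code is NOT MDS (slack = 4 > 0).
Description: the claimed parameters are [10, 4, 3]_7; such a code would be non-MDS.


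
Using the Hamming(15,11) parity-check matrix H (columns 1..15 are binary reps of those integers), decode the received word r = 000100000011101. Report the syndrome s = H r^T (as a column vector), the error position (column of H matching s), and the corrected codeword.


s = (0, 0, 0, 1)^T, error position = 1, corrected codeword c = 100100000011101

Compute s = H r^T mod 2 one row at a time:
  s_1 = 0 + 0 + 0 + 1 + 1 + 1 + 0 + 1 = 4 ≡ 0 (mod 2).
  s_2 = 1 + 0 + 0 + 0 + 1 + 1 + 0 + 1 = 4 ≡ 0 (mod 2).
  s_3 = 0 + 0 + 0 + 0 + 0 + 1 + 0 + 1 = 2 ≡ 0 (mod 2).
  s_4 = 0 + 0 + 0 + 0 + 0 + 1 + 1 + 1 = 3 ≡ 1 (mod 2).
s = (0, 0, 0, 1)^T — this equals column 1 of H (binary 0001), so error is at position 1.
Correct: flip bit 1 of r = 000100000011101 to get c = 100100000011101.


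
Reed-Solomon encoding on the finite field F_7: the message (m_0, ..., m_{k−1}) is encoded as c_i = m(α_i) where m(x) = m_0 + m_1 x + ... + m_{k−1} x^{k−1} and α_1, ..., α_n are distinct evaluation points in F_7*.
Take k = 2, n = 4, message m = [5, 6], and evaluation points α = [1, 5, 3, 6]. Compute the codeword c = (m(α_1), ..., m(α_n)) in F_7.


c = [4, 0, 2, 6]

Message polynomial: m(x) = 5 + 6·x (mod 7).
For each evaluation point α_i, compute m(α_i) mod 7:
  α_1 = 1: Horner steps 6 → 4, so m(1) = 4.
  α_2 = 5: Horner steps 6 → 0, so m(5) = 0.
  α_3 = 3: Horner steps 6 → 2, so m(3) = 2.
  α_4 = 6: Horner steps 6 → 6, so m(6) = 6.
Codeword c = [4, 0, 2, 6] ∈ F_7^4.


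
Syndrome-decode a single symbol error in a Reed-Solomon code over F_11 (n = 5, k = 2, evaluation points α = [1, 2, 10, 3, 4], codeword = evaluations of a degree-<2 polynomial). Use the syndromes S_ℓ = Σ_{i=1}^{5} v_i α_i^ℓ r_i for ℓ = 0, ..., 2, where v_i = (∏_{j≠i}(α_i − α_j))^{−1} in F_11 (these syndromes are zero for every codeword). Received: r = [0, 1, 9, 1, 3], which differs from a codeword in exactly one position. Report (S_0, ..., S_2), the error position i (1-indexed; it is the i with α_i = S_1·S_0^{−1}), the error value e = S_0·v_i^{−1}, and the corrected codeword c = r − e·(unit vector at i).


S = (7, 10, 8), error at position 4, error magnitude e = 10, c = [0, 1, 9, 2, 3].

Step 1: column multipliers v_i = (∏_{j≠i}(α_i − α_j))^{−1} mod 11.
  i = 1 (α = 1): (1−2)(1−10)(1−3)(1−4) = (−1)·(−9)·(−2)·(−3) = 54 ≡ 10, so v_1 = 10^{−1} = 10 (mod 11).
  i = 2 (α = 2): (2−1)(2−10)(2−3)(2−4) = 1·(−8)·(−1)·(−2) = −16 ≡ 6, so v_2 = 6^{−1} = 2 (mod 11).
  i = 3 (α = 10): (10−1)(10−2)(10−3)(10−4) = 9·8·7·6 = 3024 ≡ 10, so v_3 = 10^{−1} = 10 (mod 11).
  i = 4 (α = 3): (3−1)(3−2)(3−10)(3−4) = 2·1·(−7)·(−1) = 14 ≡ 3, so v_4 = 3^{−1} = 4 (mod 11).
  i = 5 (α = 4): (4−1)(4−2)(4−10)(4−3) = 3·2·(−6)·1 = −36 ≡ 8, so v_5 = 8^{−1} = 7 (mod 11).
  v = [10, 2, 10, 4, 7].
Step 2: syndromes of r = [0, 1, 9, 1, 3] (all sums mod 11).
  S_0 = Σ v_i r_i = 10·0 + 2·1 + 10·9 + 4·1 + 7·3 = 117 ≡ 7.
  S_1 = Σ v_i α_i r_i = 10·1·0 + 2·2·1 + 10·10·9 + 4·3·1 + 7·4·3 = 1000 ≡ 10.
  α_i^2 mod 11 = [1, 4, 1, 9, 5].
  S_2 = Σ v_i α_i^2 r_i = 10·1·0 + 2·4·1 + 10·1·9 + 4·9·1 + 7·5·3 = 239 ≡ 8.
  S = (7, 10, 8) ≠ 0, so r is not a codeword (an error is present).
Step 3: locate the error. For a single error e at position i, S_ℓ = v_i·e·α_i^ℓ, so α_err = S_1/S_0.
  S_0^{−1} = 7^{−1} = 8 (mod 11), so α_err = 10·8 = 80 ≡ 3 = α_4. Error position i = 4.
  Consistency check: S_2/S_1 = 8·10 = 80 ≡ 3 = α_err ✓ (single-error assumption holds).
Step 4: error magnitude e = S_0/v_4 = S_0·∏_{j≠4}(α_4 − α_j) = 7·3 = 21 ≡ 10 (mod 11).
Step 5: correct position 4: c_4 = r_4 − e = 1 − 10 ≡ 2 (mod 11). Hence c = [0, 1, 9, 2, 3].
  Check: interpolating c through the α_i gives m(x) = 10 + 1·x (degree < 2) with m(α_i) = c_i for every i, so c is indeed a codeword.


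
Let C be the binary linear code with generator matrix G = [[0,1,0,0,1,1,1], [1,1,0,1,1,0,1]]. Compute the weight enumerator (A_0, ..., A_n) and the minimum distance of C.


Weight distribution: A_0 = 1, A_3 = 1, A_4 = 1, A_5 = 1. Minimum distance d = 3.

Enumerate all 2^2 = 4 messages m ∈ F_2^2.
For each, compute codeword c = mG in F_2^7, then tally its weight.
  m = 00 → c = 0000000, weight = 0.
  m = 10 → c = 0100111, weight = 4.
  m = 01 → c = 1101101, weight = 5.
  m = 11 → c = 1001010, weight = 3.
Tally weights:
  weight 0: 1 codewords.
  weight 3: 1 codewords.
  weight 4: 1 codewords.
  weight 5: 1 codewords.
Minimum distance d = smallest w > 0 with A_w > 0 = 3.
Sanity: Σ A_w = 4 = 2^2 = 4 ✓.


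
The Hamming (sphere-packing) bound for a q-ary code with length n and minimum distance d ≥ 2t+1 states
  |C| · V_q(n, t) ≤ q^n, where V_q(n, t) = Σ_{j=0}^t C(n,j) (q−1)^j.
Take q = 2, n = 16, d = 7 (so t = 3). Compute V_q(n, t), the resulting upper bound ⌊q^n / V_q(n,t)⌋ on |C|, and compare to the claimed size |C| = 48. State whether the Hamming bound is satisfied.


V_q(n, t) = 697, q^n = 65536, Hamming bound = 94, |C| = 48 ≤ bound (satisfied).

Step 1: Compute V_q(n, t) = Σ_{j=0}^3 C(n, j) (q−1)^j.
  j = 0: C(16,0)·(1)^0 = 1·1 = 1.
  j = 1: C(16,1)·(1)^1 = 16·1 = 16.
  j = 2: C(16,2)·(1)^2 = 120·1 = 120.
  j = 3: C(16,3)·(1)^3 = 560·1 = 560.
  V_q(n, t) = 1 + 16 + 120 + 560 = 697.
Step 2: q^n = 2^16 = 65536.
Step 3: Hamming bound ⌊q^n / V_q(n,t)⌋ = ⌊65536/697⌋ = 94.
Step 4: Compare |C| = 48 to 94: satisfied.
The claimed |C| lies below the Hamming bound.


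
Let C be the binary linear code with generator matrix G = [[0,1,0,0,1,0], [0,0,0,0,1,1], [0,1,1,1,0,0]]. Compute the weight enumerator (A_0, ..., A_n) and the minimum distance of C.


Weight distribution: A_0 = 1, A_2 = 3, A_3 = 3, A_5 = 1. Minimum distance d = 2.

Enumerate all 2^3 = 8 messages m ∈ F_2^3.
For each, compute codeword c = mG in F_2^6, then tally its weight.
  m = 000 → c = 000000, weight = 0.
  m = 100 → c = 010010, weight = 2.
  m = 010 → c = 000011, weight = 2.
  m = 110 → c = 010001, weight = 2.
  m = 001 → c = 011100, weight = 3.
  m = 101 → c = 001110, weight = 3.
  m = 011 → c = 011111, weight = 5.
  m = 111 → c = 001101, weight = 3.
Tally weights:
  weight 0: 1 codewords.
  weight 2: 3 codewords.
  weight 3: 3 codewords.
  weight 5: 1 codewords.
Minimum distance d = smallest w > 0 with A_w > 0 = 2.
Sanity: Σ A_w = 8 = 2^3 = 8 ✓.


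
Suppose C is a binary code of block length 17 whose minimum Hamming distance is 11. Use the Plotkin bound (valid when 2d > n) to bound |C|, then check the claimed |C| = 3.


Plotkin bound M ≤ 4; given |C| = 3 ≤ bound (satisfied).

Check applicability: 2d = 22, n = 17.
2d − n = 5 > 0, so Plotkin applies.
Compute d/(2d−n) = 11/5 ≈ 2.2000.
⌊d/(2d−n)⌋ = 2.
Plotkin bound: M ≤ 2·2 = 4.
Given |C| = 3, check: satisfied.
This |C| is below the Plotkin bound.


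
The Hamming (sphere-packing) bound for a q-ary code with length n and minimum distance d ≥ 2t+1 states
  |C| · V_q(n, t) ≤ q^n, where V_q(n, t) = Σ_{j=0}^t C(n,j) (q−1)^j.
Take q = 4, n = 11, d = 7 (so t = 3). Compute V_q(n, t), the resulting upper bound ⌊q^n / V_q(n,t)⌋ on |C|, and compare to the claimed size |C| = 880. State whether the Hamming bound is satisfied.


V_q(n, t) = 4984, q^n = 4194304, Hamming bound = 841, |C| = 880 > bound (violated).

Step 1: Compute V_q(n, t) = Σ_{j=0}^3 C(n, j) (q−1)^j.
  j = 0: C(11,0)·(3)^0 = 1·1 = 1.
  j = 1: C(11,1)·(3)^1 = 11·3 = 33.
  j = 2: C(11,2)·(3)^2 = 55·9 = 495.
  j = 3: C(11,3)·(3)^3 = 165·27 = 4455.
  V_q(n, t) = 1 + 33 + 495 + 4455 = 4984.
Step 2: q^n = 4^11 = 4194304.
Step 3: Hamming bound ⌊q^n / V_q(n,t)⌋ = ⌊4194304/4984⌋ = 841.
Step 4: Compare |C| = 880 to 841: violated.
The claimed |C| lies above the Hamming bound, so no 4-ary code of length 11 with d ≥ 7 can have 880 codewords.


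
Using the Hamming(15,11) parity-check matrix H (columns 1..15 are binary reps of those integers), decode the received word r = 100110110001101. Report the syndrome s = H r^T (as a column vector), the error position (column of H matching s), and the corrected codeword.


s = (0, 0, 0, 1)^T, error position = 1, corrected codeword c = 000110110001101

Compute s = H r^T mod 2 one row at a time:
  s_1 = 1 + 0 + 0 + 0 + 1 + 1 + 0 + 1 = 4 ≡ 0 (mod 2).
  s_2 = 1 + 1 + 0 + 1 + 1 + 1 + 0 + 1 = 6 ≡ 0 (mod 2).
  s_3 = 0 + 0 + 0 + 1 + 0 + 0 + 0 + 1 = 2 ≡ 0 (mod 2).
  s_4 = 1 + 0 + 1 + 1 + 0 + 0 + 1 + 1 = 5 ≡ 1 (mod 2).
s = (0, 0, 0, 1)^T — this equals column 1 of H (binary 0001), so error is at position 1.
Correct: flip bit 1 of r = 100110110001101 to get c = 000110110001101.


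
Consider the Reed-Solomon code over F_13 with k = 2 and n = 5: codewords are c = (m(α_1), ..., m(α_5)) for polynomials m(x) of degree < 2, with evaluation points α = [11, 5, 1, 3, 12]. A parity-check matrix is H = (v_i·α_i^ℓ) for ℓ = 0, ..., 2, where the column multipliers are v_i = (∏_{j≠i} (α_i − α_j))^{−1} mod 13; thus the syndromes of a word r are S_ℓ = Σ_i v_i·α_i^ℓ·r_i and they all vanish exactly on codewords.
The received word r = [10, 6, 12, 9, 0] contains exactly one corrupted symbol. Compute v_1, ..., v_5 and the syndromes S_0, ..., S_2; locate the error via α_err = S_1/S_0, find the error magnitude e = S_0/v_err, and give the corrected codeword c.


S = (6, 7, 6), error at position 5, error magnitude e = 11, c = [10, 6, 12, 9, 2].

Step 1: column multipliers v_i = (∏_{j≠i}(α_i − α_j))^{−1} mod 13.
  i = 1 (α = 11): (11−5)(11−1)(11−3)(11−12) = 6·10·8·(−1) = −480 ≡ 1, so v_1 = 1^{−1} = 1 (mod 13).
  i = 2 (α = 5): (5−11)(5−1)(5−3)(5−12) = (−6)·4·2·(−7) = 336 ≡ 11, so v_2 = 11^{−1} = 6 (mod 13).
  i = 3 (α = 1): (1−11)(1−5)(1−3)(1−12) = (−10)·(−4)·(−2)·(−11) = 880 ≡ 9, so v_3 = 9^{−1} = 3 (mod 13).
  i = 4 (α = 3): (3−11)(3−5)(3−1)(3−12) = (−8)·(−2)·2·(−9) = −288 ≡ 11, so v_4 = 11^{−1} = 6 (mod 13).
  i = 5 (α = 12): (12−11)(12−5)(12−1)(12−3) = 1·7·11·9 = 693 ≡ 4, so v_5 = 4^{−1} = 10 (mod 13).
  v = [1, 6, 3, 6, 10].
Step 2: syndromes of r = [10, 6, 12, 9, 0] (all sums mod 13).
  S_0 = Σ v_i r_i = 1·10 + 6·6 + 3·12 + 6·9 + 10·0 = 136 ≡ 6.
  S_1 = Σ v_i α_i r_i = 1·11·10 + 6·5·6 + 3·1·12 + 6·3·9 + 10·12·0 = 488 ≡ 7.
  α_i^2 mod 13 = [4, 12, 1, 9, 1].
  S_2 = Σ v_i α_i^2 r_i = 1·4·10 + 6·12·6 + 3·1·12 + 6·9·9 + 10·1·0 = 994 ≡ 6.
  S = (6, 7, 6) ≠ 0, so r is not a codeword (an error is present).
Step 3: locate the error. For a single error e at position i, S_ℓ = v_i·e·α_i^ℓ, so α_err = S_1/S_0.
  S_0^{−1} = 6^{−1} = 11 (mod 13), so α_err = 7·11 = 77 ≡ 12 = α_5. Error position i = 5.
  Consistency check: S_2/S_1 = 6·2 = 12 ≡ 12 = α_err ✓ (single-error assumption holds).
Step 4: error magnitude e = S_0/v_5 = S_0·∏_{j≠5}(α_5 − α_j) = 6·4 = 24 ≡ 11 (mod 13).
Step 5: correct position 5: c_5 = r_5 − e = 0 − 11 ≡ 2 (mod 13). Hence c = [10, 6, 12, 9, 2].
  Check: interpolating c through the α_i gives m(x) = 7 + 5·x (degree < 2) with m(α_i) = c_i for every i, so c is indeed a codeword.


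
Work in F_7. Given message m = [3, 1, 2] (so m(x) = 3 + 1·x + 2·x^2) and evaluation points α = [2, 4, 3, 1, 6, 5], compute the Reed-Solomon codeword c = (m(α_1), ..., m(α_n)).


c = [6, 4, 3, 6, 4, 2]

Message polynomial: m(x) = 3 + 1·x + 2·x^2 (mod 7).
For each evaluation point α_i, compute m(α_i) mod 7:
  α_1 = 2: Horner steps 2 → 5 → 6, so m(2) = 6.
  α_2 = 4: Horner steps 2 → 2 → 4, so m(4) = 4.
  α_3 = 3: Horner steps 2 → 0 → 3, so m(3) = 3.
  α_4 = 1: Horner steps 2 → 3 → 6, so m(1) = 6.
  α_5 = 6: Horner steps 2 → 6 → 4, so m(6) = 4.
  α_6 = 5: Horner steps 2 → 4 → 2, so m(5) = 2.
Codeword c = [6, 4, 3, 6, 4, 2] ∈ F_7^6.


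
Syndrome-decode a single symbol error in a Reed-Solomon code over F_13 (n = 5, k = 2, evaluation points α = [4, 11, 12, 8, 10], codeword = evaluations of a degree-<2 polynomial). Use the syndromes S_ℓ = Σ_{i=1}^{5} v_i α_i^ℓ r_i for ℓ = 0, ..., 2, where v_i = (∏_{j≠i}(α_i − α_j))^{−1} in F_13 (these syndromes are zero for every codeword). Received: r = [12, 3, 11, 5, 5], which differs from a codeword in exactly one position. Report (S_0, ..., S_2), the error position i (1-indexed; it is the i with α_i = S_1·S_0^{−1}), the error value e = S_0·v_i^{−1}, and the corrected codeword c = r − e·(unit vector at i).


S = (8, 2, 7), error at position 5, error magnitude e = 10, c = [12, 3, 11, 5, 8].

Step 1: column multipliers v_i = (∏_{j≠i}(α_i − α_j))^{−1} mod 13.
  i = 1 (α = 4): (4−11)(4−12)(4−8)(4−10) = (−7)·(−8)·(−4)·(−6) = 1344 ≡ 5, so v_1 = 5^{−1} = 8 (mod 13).
  i = 2 (α = 11): (11−4)(11−12)(11−8)(11−10) = 7·(−1)·3·1 = −21 ≡ 5, so v_2 = 5^{−1} = 8 (mod 13).
  i = 3 (α = 12): (12−4)(12−11)(12−8)(12−10) = 8·1·4·2 = 64 ≡ 12, so v_3 = 12^{−1} = 12 (mod 13).
  i = 4 (α = 8): (8−4)(8−11)(8−12)(8−10) = 4·(−3)·(−4)·(−2) = −96 ≡ 8, so v_4 = 8^{−1} = 5 (mod 13).
  i = 5 (α = 10): (10−4)(10−11)(10−12)(10−8) = 6·(−1)·(−2)·2 = 24 ≡ 11, so v_5 = 11^{−1} = 6 (mod 13).
  v = [8, 8, 12, 5, 6].
Step 2: syndromes of r = [12, 3, 11, 5, 5] (all sums mod 13).
  S_0 = Σ v_i r_i = 8·12 + 8·3 + 12·11 + 5·5 + 6·5 = 307 ≡ 8.
  S_1 = Σ v_i α_i r_i = 8·4·12 + 8·11·3 + 12·12·11 + 5·8·5 + 6·10·5 = 2732 ≡ 2.
  α_i^2 mod 13 = [3, 4, 1, 12, 9].
  S_2 = Σ v_i α_i^2 r_i = 8·3·12 + 8·4·3 + 12·1·11 + 5·12·5 + 6·9·5 = 1086 ≡ 7.
  S = (8, 2, 7) ≠ 0, so r is not a codeword (an error is present).
Step 3: locate the error. For a single error e at position i, S_ℓ = v_i·e·α_i^ℓ, so α_err = S_1/S_0.
  S_0^{−1} = 8^{−1} = 5 (mod 13), so α_err = 2·5 = 10 ≡ 10 = α_5. Error position i = 5.
  Consistency check: S_2/S_1 = 7·7 = 49 ≡ 10 = α_err ✓ (single-error assumption holds).
Step 4: error magnitude e = S_0/v_5 = S_0·∏_{j≠5}(α_5 − α_j) = 8·11 = 88 ≡ 10 (mod 13).
Step 5: correct position 5: c_5 = r_5 − e = 5 − 10 ≡ 8 (mod 13). Hence c = [12, 3, 11, 5, 8].
  Check: interpolating c through the α_i gives m(x) = 6 + 8·x (degree < 2) with m(α_i) = c_i for every i, so c is indeed a codeword.


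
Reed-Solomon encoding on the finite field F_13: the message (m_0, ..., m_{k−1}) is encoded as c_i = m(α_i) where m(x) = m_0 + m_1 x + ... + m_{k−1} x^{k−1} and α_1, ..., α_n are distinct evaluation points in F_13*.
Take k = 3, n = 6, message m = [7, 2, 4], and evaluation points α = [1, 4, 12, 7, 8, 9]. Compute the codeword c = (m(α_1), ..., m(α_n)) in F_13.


c = [0, 1, 9, 9, 6, 11]

Message polynomial: m(x) = 7 + 2·x + 4·x^2 (mod 13).
For each evaluation point α_i, compute m(α_i) mod 13:
  α_1 = 1: Horner steps 4 → 6 → 0, so m(1) = 0.
  α_2 = 4: Horner steps 4 → 5 → 1, so m(4) = 1.
  α_3 = 12: Horner steps 4 → 11 → 9, so m(12) = 9.
  α_4 = 7: Horner steps 4 → 4 → 9, so m(7) = 9.
  α_5 = 8: Horner steps 4 → 8 → 6, so m(8) = 6.
  α_6 = 9: Horner steps 4 → 12 → 11, so m(9) = 11.
Codeword c = [0, 1, 9, 9, 6, 11] ∈ F_13^6.


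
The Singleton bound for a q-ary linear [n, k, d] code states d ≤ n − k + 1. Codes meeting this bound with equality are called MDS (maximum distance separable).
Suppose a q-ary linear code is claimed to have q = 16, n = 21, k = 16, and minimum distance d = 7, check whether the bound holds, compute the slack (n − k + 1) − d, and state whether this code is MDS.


Singleton RHS = n − k + 1 = 6, slack = -1, bound violated (no such code; not MDS).

Singleton bound: d ≤ n − k + 1.
Here n = 21, k = 16, so n − k + 1 = 6.
Given d = 7, check d ≤ 6: NO.
Slack = (n − k + 1) − d = -1.
The slack is negative: d = 7 exceeds n − k + 1 = 6 by 1, so the Singleton bound is violated and no linear [21, 16, 7]_16 code can exist. In particular it is not MDS (MDS requires d = n − k + 1 exactly).
Description: the claimed parameters are [21, 16, 7]_16; such a code would be impossible (violates the Singleton bound).


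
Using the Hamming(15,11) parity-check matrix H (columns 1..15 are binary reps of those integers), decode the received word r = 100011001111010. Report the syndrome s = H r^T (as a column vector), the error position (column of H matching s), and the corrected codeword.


s = (1, 0, 0, 0)^T, error position = 8, corrected codeword c = 100011011111010

Compute s = H r^T mod 2 one row at a time:
  s_1 = 0 + 1 + 1 + 1 + 1 + 0 + 1 + 0 = 5 ≡ 1 (mod 2).
  s_2 = 0 + 1 + 1 + 0 + 1 + 0 + 1 + 0 = 4 ≡ 0 (mod 2).
  s_3 = 0 + 0 + 1 + 0 + 1 + 1 + 1 + 0 = 4 ≡ 0 (mod 2).
  s_4 = 1 + 0 + 1 + 0 + 1 + 1 + 0 + 0 = 4 ≡ 0 (mod 2).
s = (1, 0, 0, 0)^T — this equals column 8 of H (binary 1000), so error is at position 8.
Correct: flip bit 8 of r = 100011001111010 to get c = 100011011111010.


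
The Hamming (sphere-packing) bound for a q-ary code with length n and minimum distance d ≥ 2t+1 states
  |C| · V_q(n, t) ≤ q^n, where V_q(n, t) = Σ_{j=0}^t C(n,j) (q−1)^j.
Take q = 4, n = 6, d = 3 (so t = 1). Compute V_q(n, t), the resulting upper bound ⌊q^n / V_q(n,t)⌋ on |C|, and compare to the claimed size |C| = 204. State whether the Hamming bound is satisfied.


V_q(n, t) = 19, q^n = 4096, Hamming bound = 215, |C| = 204 ≤ bound (satisfied).

Step 1: Compute V_q(n, t) = Σ_{j=0}^1 C(n, j) (q−1)^j.
  j = 0: C(6,0)·(3)^0 = 1·1 = 1.
  j = 1: C(6,1)·(3)^1 = 6·3 = 18.
  V_q(n, t) = 1 + 18 = 19.
Step 2: q^n = 4^6 = 4096.
Step 3: Hamming bound ⌊q^n / V_q(n,t)⌋ = ⌊4096/19⌋ = 215.
Step 4: Compare |C| = 204 to 215: satisfied.
The claimed |C| lies below the Hamming bound.


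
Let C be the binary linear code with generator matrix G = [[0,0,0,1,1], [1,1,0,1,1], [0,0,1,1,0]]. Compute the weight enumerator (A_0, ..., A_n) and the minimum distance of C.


Weight distribution: A_0 = 1, A_2 = 4, A_4 = 3. Minimum distance d = 2.

Enumerate all 2^3 = 8 messages m ∈ F_2^3.
For each, compute codeword c = mG in F_2^5, then tally its weight.
  m = 000 → c = 00000, weight = 0.
  m = 100 → c = 00011, weight = 2.
  m = 010 → c = 11011, weight = 4.
  m = 110 → c = 11000, weight = 2.
  m = 001 → c = 00110, weight = 2.
  m = 101 → c = 00101, weight = 2.
  m = 011 → c = 11101, weight = 4.
  m = 111 → c = 11110, weight = 4.
Tally weights:
  weight 0: 1 codewords.
  weight 2: 4 codewords.
  weight 4: 3 codewords.
Minimum distance d = smallest w > 0 with A_w > 0 = 2.
Sanity: Σ A_w = 8 = 2^3 = 8 ✓.


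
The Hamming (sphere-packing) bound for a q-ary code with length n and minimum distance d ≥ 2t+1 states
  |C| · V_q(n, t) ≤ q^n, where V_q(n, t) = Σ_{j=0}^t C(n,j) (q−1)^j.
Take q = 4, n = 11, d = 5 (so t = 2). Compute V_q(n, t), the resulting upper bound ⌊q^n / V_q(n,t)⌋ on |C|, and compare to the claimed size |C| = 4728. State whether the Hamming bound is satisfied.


V_q(n, t) = 529, q^n = 4194304, Hamming bound = 7928, |C| = 4728 ≤ bound (satisfied).

Step 1: Compute V_q(n, t) = Σ_{j=0}^2 C(n, j) (q−1)^j.
  j = 0: C(11,0)·(3)^0 = 1·1 = 1.
  j = 1: C(11,1)·(3)^1 = 11·3 = 33.
  j = 2: C(11,2)·(3)^2 = 55·9 = 495.
  V_q(n, t) = 1 + 33 + 495 = 529.
Step 2: q^n = 4^11 = 4194304.
Step 3: Hamming bound ⌊q^n / V_q(n,t)⌋ = ⌊4194304/529⌋ = 7928.
Step 4: Compare |C| = 4728 to 7928: satisfied.
The claimed |C| lies below the Hamming bound.


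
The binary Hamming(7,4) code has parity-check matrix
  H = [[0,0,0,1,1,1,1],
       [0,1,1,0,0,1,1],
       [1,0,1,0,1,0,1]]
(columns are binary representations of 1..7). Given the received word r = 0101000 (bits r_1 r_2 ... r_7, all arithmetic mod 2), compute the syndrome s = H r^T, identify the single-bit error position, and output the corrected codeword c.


s = (1, 1, 0)^T, error position = 6, corrected codeword c = 0101010

Compute s = H r^T mod 2 one row at a time:
  s_1 = 1 + 0 + 0 + 0 = 1 ≡ 1 (mod 2).
  s_2 = 1 + 0 + 0 + 0 = 1 ≡ 1 (mod 2).
  s_3 = 0 + 0 + 0 + 0 = 0 ≡ 0 (mod 2).
s = (1, 1, 0)^T — this equals column 6 of H (binary 110), so error is at position 6.
Correct: flip bit 6 of r = 0101000 to get c = 0101010.


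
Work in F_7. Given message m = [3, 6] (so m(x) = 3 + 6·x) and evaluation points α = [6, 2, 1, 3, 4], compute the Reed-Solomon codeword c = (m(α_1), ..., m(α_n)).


c = [4, 1, 2, 0, 6]

Message polynomial: m(x) = 3 + 6·x (mod 7).
For each evaluation point α_i, compute m(α_i) mod 7:
  α_1 = 6: Horner steps 6 → 4, so m(6) = 4.
  α_2 = 2: Horner steps 6 → 1, so m(2) = 1.
  α_3 = 1: Horner steps 6 → 2, so m(1) = 2.
  α_4 = 3: Horner steps 6 → 0, so m(3) = 0.
  α_5 = 4: Horner steps 6 → 6, so m(4) = 6.
Codeword c = [4, 1, 2, 0, 6] ∈ F_7^5.


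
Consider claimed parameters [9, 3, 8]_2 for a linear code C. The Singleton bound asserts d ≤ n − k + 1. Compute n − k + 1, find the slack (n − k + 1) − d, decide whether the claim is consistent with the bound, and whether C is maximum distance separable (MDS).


Singleton RHS = n − k + 1 = 7, slack = -1, bound violated (no such code; not MDS).

Singleton bound: d ≤ n − k + 1.
Here n = 9, k = 3, so n − k + 1 = 7.
Given d = 8, check d ≤ 7: NO.
Slack = (n − k + 1) − d = -1.
The slack is negative: d = 8 exceeds n − k + 1 = 7 by 1, so the Singleton bound is violated and no linear [9, 3, 8]_2 code can exist. In particular it is not MDS (MDS requires d = n − k + 1 exactly).
Description: the claimed parameters are [9, 3, 8]_2; such a code would be impossible (violates the Singleton bound).


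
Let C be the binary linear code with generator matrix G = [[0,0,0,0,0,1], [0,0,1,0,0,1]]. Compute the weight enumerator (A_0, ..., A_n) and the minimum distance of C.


Weight distribution: A_0 = 1, A_1 = 2, A_2 = 1. Minimum distance d = 1.

Enumerate all 2^2 = 4 messages m ∈ F_2^2.
For each, compute codeword c = mG in F_2^6, then tally its weight.
  m = 00 → c = 000000, weight = 0.
  m = 10 → c = 000001, weight = 1.
  m = 01 → c = 001001, weight = 2.
  m = 11 → c = 001000, weight = 1.
Tally weights:
  weight 0: 1 codewords.
  weight 1: 2 codewords.
  weight 2: 1 codewords.
Minimum distance d = smallest w > 0 with A_w > 0 = 1.
Sanity: Σ A_w = 4 = 2^2 = 4 ✓.


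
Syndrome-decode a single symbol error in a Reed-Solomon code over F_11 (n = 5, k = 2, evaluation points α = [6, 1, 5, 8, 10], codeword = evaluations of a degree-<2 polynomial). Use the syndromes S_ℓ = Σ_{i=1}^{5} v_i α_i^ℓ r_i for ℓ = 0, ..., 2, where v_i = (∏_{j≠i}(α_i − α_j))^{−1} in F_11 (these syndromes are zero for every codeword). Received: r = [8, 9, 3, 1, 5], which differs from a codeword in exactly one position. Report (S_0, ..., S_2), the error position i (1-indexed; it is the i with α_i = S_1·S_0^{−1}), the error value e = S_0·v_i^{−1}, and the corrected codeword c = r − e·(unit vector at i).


S = (5, 3, 4), error at position 3, error magnitude e = 8, c = [8, 9, 6, 1, 5].

Step 1: column multipliers v_i = (∏_{j≠i}(α_i − α_j))^{−1} mod 11.
  i = 1 (α = 6): (6−1)(6−5)(6−8)(6−10) = 5·1·(−2)·(−4) = 40 ≡ 7, so v_1 = 7^{−1} = 8 (mod 11).
  i = 2 (α = 1): (1−6)(1−5)(1−8)(1−10) = (−5)·(−4)·(−7)·(−9) = 1260 ≡ 6, so v_2 = 6^{−1} = 2 (mod 11).
  i = 3 (α = 5): (5−6)(5−1)(5−8)(5−10) = (−1)·4·(−3)·(−5) = −60 ≡ 6, so v_3 = 6^{−1} = 2 (mod 11).
  i = 4 (α = 8): (8−6)(8−1)(8−5)(8−10) = 2·7·3·(−2) = −84 ≡ 4, so v_4 = 4^{−1} = 3 (mod 11).
  i = 5 (α = 10): (10−6)(10−1)(10−5)(10−8) = 4·9·5·2 = 360 ≡ 8, so v_5 = 8^{−1} = 7 (mod 11).
  v = [8, 2, 2, 3, 7].
Step 2: syndromes of r = [8, 9, 3, 1, 5] (all sums mod 11).
  S_0 = Σ v_i r_i = 8·8 + 2·9 + 2·3 + 3·1 + 7·5 = 126 ≡ 5.
  S_1 = Σ v_i α_i r_i = 8·6·8 + 2·1·9 + 2·5·3 + 3·8·1 + 7·10·5 = 806 ≡ 3.
  α_i^2 mod 11 = [3, 1, 3, 9, 1].
  S_2 = Σ v_i α_i^2 r_i = 8·3·8 + 2·1·9 + 2·3·3 + 3·9·1 + 7·1·5 = 290 ≡ 4.
  S = (5, 3, 4) ≠ 0, so r is not a codeword (an error is present).
Step 3: locate the error. For a single error e at position i, S_ℓ = v_i·e·α_i^ℓ, so α_err = S_1/S_0.
  S_0^{−1} = 5^{−1} = 9 (mod 11), so α_err = 3·9 = 27 ≡ 5 = α_3. Error position i = 3.
  Consistency check: S_2/S_1 = 4·4 = 16 ≡ 5 = α_err ✓ (single-error assumption holds).
Step 4: error magnitude e = S_0/v_3 = S_0·∏_{j≠3}(α_3 − α_j) = 5·6 = 30 ≡ 8 (mod 11).
Step 5: correct position 3: c_3 = r_3 − e = 3 − 8 ≡ 6 (mod 11). Hence c = [8, 9, 6, 1, 5].
  Check: interpolating c through the α_i gives m(x) = 7 + 2·x (degree < 2) with m(α_i) = c_i for every i, so c is indeed a codeword.


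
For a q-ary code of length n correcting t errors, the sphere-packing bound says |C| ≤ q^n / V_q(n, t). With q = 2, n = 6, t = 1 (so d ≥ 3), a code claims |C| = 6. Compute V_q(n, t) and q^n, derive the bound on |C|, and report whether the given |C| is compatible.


V_q(n, t) = 7, q^n = 64, Hamming bound = 9, |C| = 6 ≤ bound (satisfied).

Step 1: Compute V_q(n, t) = Σ_{j=0}^1 C(n, j) (q−1)^j.
  j = 0: C(6,0)·(1)^0 = 1·1 = 1.
  j = 1: C(6,1)·(1)^1 = 6·1 = 6.
  V_q(n, t) = 1 + 6 = 7.
Step 2: q^n = 2^6 = 64.
Step 3: Hamming bound ⌊q^n / V_q(n,t)⌋ = ⌊64/7⌋ = 9.
Step 4: Compare |C| = 6 to 9: satisfied.
The claimed |C| lies below the Hamming bound.


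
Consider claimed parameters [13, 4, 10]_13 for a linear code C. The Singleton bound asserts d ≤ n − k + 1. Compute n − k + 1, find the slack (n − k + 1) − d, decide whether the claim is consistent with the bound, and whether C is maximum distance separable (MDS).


Singleton RHS = n − k + 1 = 10, slack = 0, bound satisfied, MDS.

Singleton bound: d ≤ n − k + 1.
Here n = 13, k = 4, so n − k + 1 = 10.
Given d = 10, check d ≤ 10: YES.
Slack = (n − k + 1) − d = 0.
The code is MDS (slack = 0).
Description: the claimed parameters are [13, 4, 10]_13; such a code would be MDS (meets Singleton bound).


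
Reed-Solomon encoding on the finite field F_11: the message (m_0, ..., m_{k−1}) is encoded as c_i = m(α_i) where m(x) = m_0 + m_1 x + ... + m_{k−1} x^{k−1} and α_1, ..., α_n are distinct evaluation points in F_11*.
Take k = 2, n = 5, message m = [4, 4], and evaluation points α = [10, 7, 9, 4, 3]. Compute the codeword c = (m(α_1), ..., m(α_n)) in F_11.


c = [0, 10, 7, 9, 5]

Message polynomial: m(x) = 4 + 4·x (mod 11).
For each evaluation point α_i, compute m(α_i) mod 11:
  α_1 = 10: Horner steps 4 → 0, so m(10) = 0.
  α_2 = 7: Horner steps 4 → 10, so m(7) = 10.
  α_3 = 9: Horner steps 4 → 7, so m(9) = 7.
  α_4 = 4: Horner steps 4 → 9, so m(4) = 9.
  α_5 = 3: Horner steps 4 → 5, so m(3) = 5.
Codeword c = [0, 10, 7, 9, 5] ∈ F_11^5.


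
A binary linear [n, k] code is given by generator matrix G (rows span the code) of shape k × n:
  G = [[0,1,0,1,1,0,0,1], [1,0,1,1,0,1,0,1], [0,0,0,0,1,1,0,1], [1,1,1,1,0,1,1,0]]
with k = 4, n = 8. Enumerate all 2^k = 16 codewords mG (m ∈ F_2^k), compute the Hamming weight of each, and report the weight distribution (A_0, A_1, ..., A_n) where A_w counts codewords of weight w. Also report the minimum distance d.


Weight distribution: A_0 = 1, A_3 = 5, A_4 = 5, A_5 = 2, A_6 = 2, A_7 = 1. Minimum distance d = 3.

Enumerate all 2^4 = 16 messages m ∈ F_2^4.
For each, compute codeword c = mG in F_2^8, then tally its weight.
  m = 0000 → c = 00000000, weight = 0.
  m = 1000 → c = 01011001, weight = 4.
  m = 0100 → c = 10110101, weight = 5.
  m = 1100 → c = 11101100, weight = 5.
  m = 0010 → c = 00001101, weight = 3.
  m = 1010 → c = 01010100, weight = 3.
  m = 0110 → c = 10111000, weight = 4.
  m = 1110 → c = 11100001, weight = 4.
  m = 0001 → c = 11110110, weight = 6.
  m = 1001 → c = 10101111, weight = 6.
  m = 0101 → c = 01000011, weight = 3.
  m = 1101 → c = 00011010, weight = 3.
  m = 0011 → c = 11111011, weight = 7.
  m = 1011 → c = 10100010, weight = 3.
  m = 0111 → c = 01001110, weight = 4.
  m = 1111 → c = 00010111, weight = 4.
Tally weights:
  weight 0: 1 codewords.
  weight 3: 5 codewords.
  weight 4: 5 codewords.
  weight 5: 2 codewords.
  weight 6: 2 codewords.
  weight 7: 1 codewords.
Minimum distance d = smallest w > 0 with A_w > 0 = 3.
Sanity: Σ A_w = 16 = 2^4 = 16 ✓.


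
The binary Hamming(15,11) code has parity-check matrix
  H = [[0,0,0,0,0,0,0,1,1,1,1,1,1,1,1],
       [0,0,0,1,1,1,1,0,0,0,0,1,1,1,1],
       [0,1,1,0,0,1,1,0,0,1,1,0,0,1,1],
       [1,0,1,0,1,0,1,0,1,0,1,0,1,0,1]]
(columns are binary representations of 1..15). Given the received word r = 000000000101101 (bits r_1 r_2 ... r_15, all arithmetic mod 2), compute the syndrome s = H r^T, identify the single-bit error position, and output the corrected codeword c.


s = (0, 1, 0, 0)^T, error position = 4, corrected codeword c = 000100000101101

Compute s = H r^T mod 2 one row at a time:
  s_1 = 0 + 0 + 1 + 0 + 1 + 1 + 0 + 1 = 4 ≡ 0 (mod 2).
  s_2 = 0 + 0 + 0 + 0 + 1 + 1 + 0 + 1 = 3 ≡ 1 (mod 2).
  s_3 = 0 + 0 + 0 + 0 + 1 + 0 + 0 + 1 = 2 ≡ 0 (mod 2).
  s_4 = 0 + 0 + 0 + 0 + 0 + 0 + 1 + 1 = 2 ≡ 0 (mod 2).
s = (0, 1, 0, 0)^T — this equals column 4 of H (binary 0100), so error is at position 4.
Correct: flip bit 4 of r = 000000000101101 to get c = 000100000101101.


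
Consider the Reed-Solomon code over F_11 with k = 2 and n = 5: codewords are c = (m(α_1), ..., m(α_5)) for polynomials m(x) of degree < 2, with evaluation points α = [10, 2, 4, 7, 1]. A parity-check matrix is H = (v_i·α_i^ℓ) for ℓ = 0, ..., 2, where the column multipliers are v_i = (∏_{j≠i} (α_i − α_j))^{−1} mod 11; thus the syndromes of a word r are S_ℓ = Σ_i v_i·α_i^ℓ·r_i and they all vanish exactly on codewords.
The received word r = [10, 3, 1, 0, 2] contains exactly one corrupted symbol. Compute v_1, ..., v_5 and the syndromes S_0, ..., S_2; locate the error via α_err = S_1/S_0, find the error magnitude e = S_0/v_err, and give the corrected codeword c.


S = (2, 4, 8), error at position 2, error magnitude e = 5, c = [10, 9, 1, 0, 2].

Step 1: column multipliers v_i = (∏_{j≠i}(α_i − α_j))^{−1} mod 11.
  i = 1 (α = 10): (10−2)(10−4)(10−7)(10−1) = 8·6·3·9 = 1296 ≡ 9, so v_1 = 9^{−1} = 5 (mod 11).
  i = 2 (α = 2): (2−10)(2−4)(2−7)(2−1) = (−8)·(−2)·(−5)·1 = −80 ≡ 8, so v_2 = 8^{−1} = 7 (mod 11).
  i = 3 (α = 4): (4−10)(4−2)(4−7)(4−1) = (−6)·2·(−3)·3 = 108 ≡ 9, so v_3 = 9^{−1} = 5 (mod 11).
  i = 4 (α = 7): (7−10)(7−2)(7−4)(7−1) = (−3)·5·3·6 = −270 ≡ 5, so v_4 = 5^{−1} = 9 (mod 11).
  i = 5 (α = 1): (1−10)(1−2)(1−4)(1−7) = (−9)·(−1)·(−3)·(−6) = 162 ≡ 8, so v_5 = 8^{−1} = 7 (mod 11).
  v = [5, 7, 5, 9, 7].
Step 2: syndromes of r = [10, 3, 1, 0, 2] (all sums mod 11).
  S_0 = Σ v_i r_i = 5·10 + 7·3 + 5·1 + 9·0 + 7·2 = 90 ≡ 2.
  S_1 = Σ v_i α_i r_i = 5·10·10 + 7·2·3 + 5·4·1 + 9·7·0 + 7·1·2 = 576 ≡ 4.
  α_i^2 mod 11 = [1, 4, 5, 5, 1].
  S_2 = Σ v_i α_i^2 r_i = 5·1·10 + 7·4·3 + 5·5·1 + 9·5·0 + 7·1·2 = 173 ≡ 8.
  S = (2, 4, 8) ≠ 0, so r is not a codeword (an error is present).
Step 3: locate the error. For a single error e at position i, S_ℓ = v_i·e·α_i^ℓ, so α_err = S_1/S_0.
  S_0^{−1} = 2^{−1} = 6 (mod 11), so α_err = 4·6 = 24 ≡ 2 = α_2. Error position i = 2.
  Consistency check: S_2/S_1 = 8·3 = 24 ≡ 2 = α_err ✓ (single-error assumption holds).
Step 4: error magnitude e = S_0/v_2 = S_0·∏_{j≠2}(α_2 − α_j) = 2·8 = 16 ≡ 5 (mod 11).
Step 5: correct position 2: c_2 = r_2 − e = 3 − 5 ≡ 9 (mod 11). Hence c = [10, 9, 1, 0, 2].
  Check: interpolating c through the α_i gives m(x) = 6 + 7·x (degree < 2) with m(α_i) = c_i for every i, so c is indeed a codeword.
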